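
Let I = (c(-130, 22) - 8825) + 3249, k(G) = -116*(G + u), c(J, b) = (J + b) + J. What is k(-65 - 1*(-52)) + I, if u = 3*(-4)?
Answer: -2914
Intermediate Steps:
c(J, b) = b + 2*J
u = -12
k(G) = 1392 - 116*G (k(G) = -116*(G - 12) = -116*(-12 + G) = 1392 - 116*G)
I = -5814 (I = ((22 + 2*(-130)) - 8825) + 3249 = ((22 - 260) - 8825) + 3249 = (-238 - 8825) + 3249 = -9063 + 3249 = -5814)
k(-65 - 1*(-52)) + I = (1392 - 116*(-65 - 1*(-52))) - 5814 = (1392 - 116*(-65 + 52)) - 5814 = (1392 - 116*(-13)) - 5814 = (1392 + 1508) - 5814 = 2900 - 5814 = -2914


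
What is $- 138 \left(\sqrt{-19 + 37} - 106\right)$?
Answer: $14628 - 414 \sqrt{2} \approx 14043.0$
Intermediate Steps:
$- 138 \left(\sqrt{-19 + 37} - 106\right) = - 138 \left(\sqrt{18} - 106\right) = - 138 \left(3 \sqrt{2} - 106\right) = - 138 \left(-106 + 3 \sqrt{2}\right) = 14628 - 414 \sqrt{2}$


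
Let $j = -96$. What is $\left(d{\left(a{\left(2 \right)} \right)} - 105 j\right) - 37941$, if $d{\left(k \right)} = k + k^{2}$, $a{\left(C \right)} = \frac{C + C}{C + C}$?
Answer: $-27859$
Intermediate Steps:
$a{\left(C \right)} = 1$ ($a{\left(C \right)} = \frac{2 C}{2 C} = 2 C \frac{1}{2 C} = 1$)
$\left(d{\left(a{\left(2 \right)} \right)} - 105 j\right) - 37941 = \left(1 \left(1 + 1\right) - -10080\right) - 37941 = \left(1 \cdot 2 + 10080\right) - 37941 = \left(2 + 10080\right) - 37941 = 10082 - 37941 = -27859$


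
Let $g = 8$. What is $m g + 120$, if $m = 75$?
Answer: $720$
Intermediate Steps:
$m g + 120 = 75 \cdot 8 + 120 = 600 + 120 = 720$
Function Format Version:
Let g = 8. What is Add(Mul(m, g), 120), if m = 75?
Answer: 720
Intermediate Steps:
Add(Mul(m, g), 120) = Add(Mul(75, 8), 120) = Add(600, 120) = 720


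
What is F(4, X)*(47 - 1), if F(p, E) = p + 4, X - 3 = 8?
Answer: 368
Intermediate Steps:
X = 11 (X = 3 + 8 = 11)
F(p, E) = 4 + p
F(4, X)*(47 - 1) = (4 + 4)*(47 - 1) = 8*46 = 368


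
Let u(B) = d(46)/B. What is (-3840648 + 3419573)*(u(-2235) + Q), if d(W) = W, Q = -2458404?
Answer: 462722095415990/447 ≈ 1.0352e+12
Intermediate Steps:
u(B) = 46/B
(-3840648 + 3419573)*(u(-2235) + Q) = (-3840648 + 3419573)*(46/(-2235) - 2458404) = -421075*(46*(-1/2235) - 2458404) = -421075*(-46/2235 - 2458404) = -421075*(-5494532986/2235) = 462722095415990/447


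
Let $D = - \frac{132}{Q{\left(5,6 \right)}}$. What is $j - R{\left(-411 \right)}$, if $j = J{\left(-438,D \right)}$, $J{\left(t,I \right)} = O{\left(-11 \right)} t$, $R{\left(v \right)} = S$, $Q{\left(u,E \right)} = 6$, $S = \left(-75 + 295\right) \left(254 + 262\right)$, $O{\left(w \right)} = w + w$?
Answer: $-103884$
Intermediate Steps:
$O{\left(w \right)} = 2 w$
$S = 113520$ ($S = 220 \cdot 516 = 113520$)
$R{\left(v \right)} = 113520$
$D = -22$ ($D = - \frac{132}{6} = \left(-132\right) \frac{1}{6} = -22$)
$J{\left(t,I \right)} = - 22 t$ ($J{\left(t,I \right)} = 2 \left(-11\right) t = - 22 t$)
$j = 9636$ ($j = \left(-22\right) \left(-438\right) = 9636$)
$j - R{\left(-411 \right)} = 9636 - 113520 = -103884$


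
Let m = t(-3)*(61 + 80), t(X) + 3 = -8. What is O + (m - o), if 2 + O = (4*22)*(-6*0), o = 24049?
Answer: -25602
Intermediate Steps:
t(X) = -11 (t(X) = -3 - 8 = -11)
m = -1551 (m = -11*(61 + 80) = -11*141 = -1551)
O = -2 (O = -2 + (4*22)*(-6*0) = -2 + 88*0 = -2 + 0 = -2)
O + (m - o) = -2 + (-1551 - 1*24049) = -2 + (-1551 - 24049) = -2 - 25600 = -25602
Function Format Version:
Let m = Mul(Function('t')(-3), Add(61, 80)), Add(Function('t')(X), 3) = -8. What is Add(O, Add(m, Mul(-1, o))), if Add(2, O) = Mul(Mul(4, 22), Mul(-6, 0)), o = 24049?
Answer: -25602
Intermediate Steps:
Function('t')(X) = -11 (Function('t')(X) = Add(-3, -8) = -11)
m = -1551 (m = Mul(-11, Add(61, 80)) = Mul(-11, 141) = -1551)
O = -2 (O = Add(-2, Mul(Mul(4, 22), Mul(-6, 0))) = Add(-2, Mul(88, 0)) = Add(-2, 0) = -2)
Add(O, Add(m, Mul(-1, o))) = Add(-2, Add(-1551, Mul(-1, 24049))) = Add(-2, Add(-1551, -24049)) = Add(-2, -25600) = -25602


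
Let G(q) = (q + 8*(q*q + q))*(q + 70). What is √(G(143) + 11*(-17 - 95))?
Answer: √35117995 ≈ 5926.0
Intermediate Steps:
G(q) = (70 + q)*(8*q² + 9*q) (G(q) = (q + 8*(q² + q))*(70 + q) = (q + 8*(q + q²))*(70 + q) = (q + (8*q + 8*q²))*(70 + q) = (8*q² + 9*q)*(70 + q) = (70 + q)*(8*q² + 9*q))
√(G(143) + 11*(-17 - 95)) = √(143*(630 + 8*143² + 569*143) + 11*(-17 - 95)) = √(143*(630 + 8*20449 + 81367) + 11*(-112)) = √(143*(630 + 163592 + 81367) - 1232) = √(143*245589 - 1232) = √(35119227 - 1232) = √35117995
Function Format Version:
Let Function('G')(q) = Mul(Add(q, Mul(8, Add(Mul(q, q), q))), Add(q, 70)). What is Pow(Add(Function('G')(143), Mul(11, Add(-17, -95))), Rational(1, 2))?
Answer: Pow(35117995, Rational(1, 2)) ≈ 5926.0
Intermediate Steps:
Function('G')(q) = Mul(Add(70, q), Add(Mul(8, Pow(q, 2)), Mul(9, q))) (Function('G')(q) = Mul(Add(q, Mul(8, Add(Pow(q, 2), q))), Add(70, q)) = Mul(Add(q, Mul(8, Add(q, Pow(q, 2)))), Add(70, q)) = Mul(Add(q, Add(Mul(8, q), Mul(8, Pow(q, 2)))), Add(70, q)) = Mul(Add(Mul(8, Pow(q, 2)), Mul(9, q)), Add(70, q)) = Mul(Add(70, q), Add(Mul(8, Pow(q, 2)), Mul(9, q))))
Pow(Add(Function('G')(143), Mul(11, Add(-17, -95))), Rational(1, 2)) = Pow(Add(Mul(143, Add(630, Mul(8, Pow(143, 2)), Mul(569, 143))), Mul(11, Add(-17, -95))), Rational(1, 2)) = Pow(Add(Mul(143, Add(630, Mul(8, 20449), 81367)), Mul(11, -112)), Rational(1, 2)) = Pow(Add(Mul(143, Add(630, 163592, 81367)), -1232), Rational(1, 2)) = Pow(Add(Mul(143, 245589), -1232), Rational(1, 2)) = Pow(Add(35119227, -1232), Rational(1, 2)) = Pow(35117995, Rational(1, 2))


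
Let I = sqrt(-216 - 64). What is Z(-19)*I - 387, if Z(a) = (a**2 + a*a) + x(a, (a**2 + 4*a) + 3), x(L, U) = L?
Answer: -387 + 1406*I*sqrt(70) ≈ -387.0 + 11763.0*I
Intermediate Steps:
Z(a) = a + 2*a**2 (Z(a) = (a**2 + a*a) + a = (a**2 + a**2) + a = 2*a**2 + a = a + 2*a**2)
I = 2*I*sqrt(70) (I = sqrt(-280) = 2*I*sqrt(70) ≈ 16.733*I)
Z(-19)*I - 387 = (-19*(1 + 2*(-19)))*(2*I*sqrt(70)) - 387 = (-19*(1 - 38))*(2*I*sqrt(70)) - 387 = (-19*(-37))*(2*I*sqrt(70)) - 387 = 703*(2*I*sqrt(70)) - 387 = 1406*I*sqrt(70) - 387 = -387 + 1406*I*sqrt(70)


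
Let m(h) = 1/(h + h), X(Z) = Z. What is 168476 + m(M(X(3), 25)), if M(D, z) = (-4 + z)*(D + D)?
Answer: 42455953/252 ≈ 1.6848e+5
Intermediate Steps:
M(D, z) = 2*D*(-4 + z) (M(D, z) = (-4 + z)*(2*D) = 2*D*(-4 + z))
m(h) = 1/(2*h)
168476 + m(M(X(3), 25)) = 168476 + 1/(2*((2*3*(-4 + 25)))) = 168476 + 1/(2*((2*3*21))) = 168476 + (1/2)/126 = 168476 + (1/2)*(1/126) = 168476 + 1/252 = 42455953/252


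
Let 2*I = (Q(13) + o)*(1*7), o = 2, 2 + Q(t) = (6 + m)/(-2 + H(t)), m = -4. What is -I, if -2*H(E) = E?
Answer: 14/17 ≈ 0.82353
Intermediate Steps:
H(E) = -E/2
Q(t) = -2 + 2/(-2 - t/2) (Q(t) = -2 + (6 - 4)/(-2 - t/2) = -2 + 2/(-2 - t/2))
I = -14/17 (I = ((2*(-6 - 1*13)/(4 + 13) + 2)*(1*7))/2 = ((2*(-6 - 13)/17 + 2)*7)/2 = ((2*(1/17)*(-19) + 2)*7)/2 = ((-38/17 + 2)*7)/2 = (-4/17*7)/2 = (½)*(-28/17) = -14/17 ≈ -0.82353)
-I = -1*(-14/17) = 14/17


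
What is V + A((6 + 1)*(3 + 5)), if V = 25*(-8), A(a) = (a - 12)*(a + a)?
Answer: 4728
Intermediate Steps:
A(a) = 2*a*(-12 + a) (A(a) = (-12 + a)*(2*a) = 2*a*(-12 + a))
V = -200
V + A((6 + 1)*(3 + 5)) = -200 + 2*((6 + 1)*(3 + 5))*(-12 + (6 + 1)*(3 + 5)) = -200 + 2*(7*8)*(-12 + 7*8) = -200 + 2*56*(-12 + 56) = -200 + 2*56*44 = -200 + 4928 = 4728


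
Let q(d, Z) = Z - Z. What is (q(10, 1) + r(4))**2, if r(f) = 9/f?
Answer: 81/16 ≈ 5.0625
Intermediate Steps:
q(d, Z) = 0
(q(10, 1) + r(4))**2 = (0 + 9/4)**2 = (9/4)**2 = 81/16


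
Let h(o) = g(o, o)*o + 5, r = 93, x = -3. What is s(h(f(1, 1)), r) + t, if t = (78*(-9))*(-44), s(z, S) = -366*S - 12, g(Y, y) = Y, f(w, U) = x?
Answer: -3162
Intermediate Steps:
f(w, U) = -3
h(o) = 5 + o**2 (h(o) = o*o + 5 = o**2 + 5 = 5 + o**2)
s(z, S) = -12 - 366*S
t = 30888 (t = -702*(-44) = 30888)
s(h(f(1, 1)), r) + t = (-12 - 366*93) + 30888 = (-12 - 34038) + 30888 = -34050 + 30888 = -3162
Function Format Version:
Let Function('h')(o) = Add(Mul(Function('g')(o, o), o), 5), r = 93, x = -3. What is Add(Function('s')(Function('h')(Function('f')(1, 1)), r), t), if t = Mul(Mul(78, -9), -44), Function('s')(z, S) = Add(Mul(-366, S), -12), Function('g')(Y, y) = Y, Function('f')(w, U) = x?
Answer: -3162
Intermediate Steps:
Function('f')(w, U) = -3
Function('h')(o) = Add(5, Pow(o, 2)) (Function('h')(o) = Add(Mul(o, o), 5) = Add(Pow(o, 2), 5) = Add(5, Pow(o, 2)))
Function('s')(z, S) = Add(-12, Mul(-366, S))
t = 30888 (t = Mul(-702, -44) = 30888)
Add(Function('s')(Function('h')(Function('f')(1, 1)), r), t) = Add(Add(-12, Mul(-366, 93)), 30888) = Add(Add(-12, -34038), 30888) = Add(-34050, 30888) = -3162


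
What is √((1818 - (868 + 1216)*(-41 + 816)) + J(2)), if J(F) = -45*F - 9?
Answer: I*√1613381 ≈ 1270.2*I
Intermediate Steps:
J(F) = -9 - 45*F
√((1818 - (868 + 1216)*(-41 + 816)) + J(2)) = √((1818 - (868 + 1216)*(-41 + 816)) + (-9 - 45*2)) = √((1818 - 2084*775) + (-9 - 90)) = √((1818 - 1*1615100) - 99) = √((1818 - 1615100) - 99) = √(-1613282 - 99) = √(-1613381) = I*√1613381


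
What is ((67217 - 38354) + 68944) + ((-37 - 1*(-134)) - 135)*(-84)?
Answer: 100999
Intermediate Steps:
((67217 - 38354) + 68944) + ((-37 - 1*(-134)) - 135)*(-84) = (28863 + 68944) + ((-37 + 134) - 135)*(-84) = 97807 + (97 - 135)*(-84) = 97807 - 38*(-84) = 97807 + 3192 = 100999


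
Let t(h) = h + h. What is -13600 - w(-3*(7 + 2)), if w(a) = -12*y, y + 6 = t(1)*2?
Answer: -13624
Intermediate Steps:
t(h) = 2*h
y = -2 (y = -6 + (2*1)*2 = -6 + 2*2 = -6 + 4 = -2)
w(a) = 24 (w(a) = -12*(-2) = 24)
-13600 - w(-3*(7 + 2)) = -13600 - 1*24 = -13600 - 24 = -13624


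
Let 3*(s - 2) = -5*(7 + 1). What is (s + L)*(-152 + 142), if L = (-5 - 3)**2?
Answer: -1580/3 ≈ -526.67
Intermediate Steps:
s = -34/3 (s = 2 + (-5*(7 + 1))/3 = 2 + (-5*8)/3 = 2 + (1/3)*(-40) = 2 - 40/3 = -34/3 ≈ -11.333)
L = 64 (L = (-8)**2 = 64)
(s + L)*(-152 + 142) = (-34/3 + 64)*(-152 + 142) = (158/3)*(-10) = -1580/3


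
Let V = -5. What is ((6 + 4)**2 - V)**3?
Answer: 1157625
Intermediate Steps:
((6 + 4)**2 - V)**3 = ((6 + 4)**2 - 1*(-5))**3 = (10**2 + 5)**3 = (100 + 5)**3 = 105**3 = 1157625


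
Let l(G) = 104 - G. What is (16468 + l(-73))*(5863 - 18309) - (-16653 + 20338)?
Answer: -207167355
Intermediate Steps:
(16468 + l(-73))*(5863 - 18309) - (-16653 + 20338) = (16468 + (104 - 1*(-73)))*(5863 - 18309) - (-16653 + 20338) = (16468 + (104 + 73))*(-12446) - 1*3685 = (16468 + 177)*(-12446) - 3685 = 16645*(-12446) - 3685 = -207163670 - 3685 = -207167355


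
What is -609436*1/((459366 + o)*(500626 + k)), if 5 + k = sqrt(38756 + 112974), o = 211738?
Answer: -76274114939/42048228140651936 + 152359*sqrt(151730)/42048228140651936 ≈ -1.8126e-6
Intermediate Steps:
k = -5 + sqrt(151730) (k = -5 + sqrt(38756 + 112974) = -5 + sqrt(151730) ≈ 384.53)
-609436*1/((459366 + o)*(500626 + k)) = -609436*1/((459366 + 211738)*(500626 + (-5 + sqrt(151730)))) = -609436*1/(671104*(500621 + sqrt(151730))) = -609436/(335968755584 + 671104*sqrt(151730))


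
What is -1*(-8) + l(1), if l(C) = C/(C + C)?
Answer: 17/2 ≈ 8.5000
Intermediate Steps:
l(C) = ½ (l(C) = C/((2*C)) = C*(1/(2*C)) = ½)
-1*(-8) + l(1) = -1*(-8) + ½ = 8 + ½ = 17/2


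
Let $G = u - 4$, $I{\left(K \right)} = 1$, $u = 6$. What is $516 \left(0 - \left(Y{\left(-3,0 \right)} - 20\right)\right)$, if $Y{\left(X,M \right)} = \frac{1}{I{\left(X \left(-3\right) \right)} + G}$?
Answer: $10148$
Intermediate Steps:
$G = 2$ ($G = 6 - 4 = 2$)
$Y{\left(X,M \right)} = \frac{1}{3}$ ($Y{\left(X,M \right)} = \frac{1}{1 + 2} = \frac{1}{3}$)
$516 \left(0 - \left(Y{\left(-3,0 \right)} - 20\right)\right) = 516 \left(0 - \left(\frac{1}{3} - 20\right)\right) = 516 \left(0 - - \frac{59}{3}\right) = 516 \left(0 + \frac{59}{3}\right) = 516 \cdot \frac{59}{3} = 10148$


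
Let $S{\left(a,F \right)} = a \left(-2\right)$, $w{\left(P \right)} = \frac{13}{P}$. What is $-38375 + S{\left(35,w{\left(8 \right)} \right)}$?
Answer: $-38445$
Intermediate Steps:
$S{\left(a,F \right)} = - 2 a$
$-38375 + S{\left(35,w{\left(8 \right)} \right)} = -38375 - 70 = -38445$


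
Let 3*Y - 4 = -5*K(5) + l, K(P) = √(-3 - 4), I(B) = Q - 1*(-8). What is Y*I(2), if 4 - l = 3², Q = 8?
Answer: -16/3 - 80*I*√7/3 ≈ -5.3333 - 70.553*I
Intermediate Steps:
I(B) = 16 (I(B) = 8 - 1*(-8) = 8 + 8 = 16)
K(P) = I*√7 (K(P) = √(-7) = I*√7)
l = -5 (l = 4 - 1*3² = 4 - 1*9 = 4 - 9 = -5)
Y = -⅓ - 5*I*√7/3 (Y = 4/3 + (-5*I*√7 - 5)/3 = 4/3 + (-5 - 5*I*√7)/3 = 4/3 + (-5/3 - 5*I*√7/3) = -⅓ - 5*I*√7/3 ≈ -0.33333 - 4.4096*I)
Y*I(2) = (-⅓ - 5*I*√7/3)*16 = -16/3 - 80*I*√7/3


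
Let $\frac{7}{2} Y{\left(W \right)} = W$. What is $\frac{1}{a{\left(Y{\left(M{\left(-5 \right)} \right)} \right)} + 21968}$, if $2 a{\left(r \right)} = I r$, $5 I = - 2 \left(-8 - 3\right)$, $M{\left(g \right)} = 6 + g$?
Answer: $\frac{35}{768902} \approx 4.5519 \cdot 10^{-5}$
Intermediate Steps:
$I = \frac{22}{5}$ ($I = \frac{\left(-2\right) \left(-8 - 3\right)}{5} = \frac{\left(-2\right) \left(-11\right)}{5} = \frac{1}{5} \cdot 22 = \frac{22}{5} \approx 4.4$)
$Y{\left(W \right)} = \frac{2 W}{7}$
$a{\left(r \right)} = \frac{11 r}{5}$ ($a{\left(r \right)} = \frac{\frac{22}{5} r}{2} = \frac{11 r}{5}$)
$\frac{1}{a{\left(Y{\left(M{\left(-5 \right)} \right)} \right)} + 21968} = \frac{1}{\frac{11 \frac{2 \left(6 - 5\right)}{7}}{5} + 21968} = \frac{1}{\frac{11 \cdot \frac{2}{7} \cdot 1}{5} + 21968} = \frac{1}{\frac{11}{5} \cdot \frac{2}{7} + 21968} = \frac{1}{\frac{22}{35} + 21968} = \frac{1}{\frac{768902}{35}} = \frac{35}{768902}$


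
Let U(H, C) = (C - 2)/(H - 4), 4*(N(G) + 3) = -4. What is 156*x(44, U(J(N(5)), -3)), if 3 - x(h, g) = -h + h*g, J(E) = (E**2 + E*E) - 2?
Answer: 8652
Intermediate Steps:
N(G) = -4 (N(G) = -3 + (1/4)*(-4) = -3 - 1 = -4)
J(E) = -2 + 2*E**2 (J(E) = (E**2 + E**2) - 2 = 2*E**2 - 2 = -2 + 2*E**2)
U(H, C) = (-2 + C)/(-4 + H)
x(h, g) = 3 + h - g*h (x(h, g) = 3 - (-h + h*g) = 3 - (-h + g*h) = 3 + (h - g*h) = 3 + h - g*h)
156*x(44, U(J(N(5)), -3)) = 156*(3 + 44 - 1*(-2 - 3)/(-4 + (-2 + 2*(-4)**2))*44) = 156*(3 + 44 - 1*-5/(-4 + (-2 + 2*16))*44) = 156*(3 + 44 - 1*-5/(-4 + (-2 + 32))*44) = 156*(3 + 44 - 1*-5/(-4 + 30)*44) = 156*(3 + 44 - 1*-5/26*44) = 156*(3 + 44 - 1*(1/26)*(-5)*44) = 156*(3 + 44 - 1*(-5/26)*44) = 156*(3 + 44 + 110/13) = 156*(721/13) = 8652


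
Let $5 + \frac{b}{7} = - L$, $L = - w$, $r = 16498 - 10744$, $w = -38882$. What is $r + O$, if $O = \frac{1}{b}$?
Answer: $\frac{1566290585}{272209} \approx 5754.0$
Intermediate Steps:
$r = 5754$ ($r = 16498 - 10744 = 5754$)
$L = 38882$ ($L = \left(-1\right) \left(-38882\right) = 38882$)
$b = -272209$ ($b = -35 + 7 \left(\left(-1\right) 38882\right) = -35 + 7 \left(-38882\right) = -35 - 272174 = -272209$)
$O = - \frac{1}{272209}$ ($O = \frac{1}{-272209} = - \frac{1}{272209} \approx -3.6736 \cdot 10^{-6}$)
$r + O = 5754 - \frac{1}{272209} = \frac{1566290585}{272209}$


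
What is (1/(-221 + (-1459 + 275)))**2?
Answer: 1/1974025 ≈ 5.0658e-7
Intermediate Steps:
(1/(-221 + (-1459 + 275)))**2 = (1/(-221 - 1184))**2 = (1/(-1405))**2 = (-1/1405)**2 = 1/1974025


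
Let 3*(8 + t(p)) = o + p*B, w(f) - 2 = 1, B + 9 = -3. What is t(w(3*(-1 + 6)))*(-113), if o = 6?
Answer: 2034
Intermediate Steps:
B = -12 (B = -9 - 3 = -12)
w(f) = 3 (w(f) = 2 + 1 = 3)
t(p) = -6 - 4*p (t(p) = -8 + (6 + p*(-12))/3 = -8 + (6 - 12*p)/3 = -8 + (2 - 4*p) = -6 - 4*p)
t(w(3*(-1 + 6)))*(-113) = (-6 - 4*3)*(-113) = (-6 - 12)*(-113) = -18*(-113) = 2034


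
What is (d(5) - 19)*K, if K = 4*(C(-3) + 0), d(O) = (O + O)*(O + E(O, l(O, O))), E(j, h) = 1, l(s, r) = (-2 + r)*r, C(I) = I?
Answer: -492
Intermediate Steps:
l(s, r) = r*(-2 + r)
d(O) = 2*O*(1 + O) (d(O) = (O + O)*(O + 1) = (2*O)*(1 + O) = 2*O*(1 + O))
K = -12 (K = 4*(-3 + 0) = 4*(-3) = -12)
(d(5) - 19)*K = (2*5*(1 + 5) - 19)*(-12) = (2*5*6 - 19)*(-12) = (60 - 19)*(-12) = 41*(-12) = -492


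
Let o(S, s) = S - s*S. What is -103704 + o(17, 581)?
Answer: -113564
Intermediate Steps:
o(S, s) = S - S*s
-103704 + o(17, 581) = -103704 + 17*(1 - 1*581) = -103704 + 17*(1 - 581) = -103704 + 17*(-580) = -103704 - 9860 = -113564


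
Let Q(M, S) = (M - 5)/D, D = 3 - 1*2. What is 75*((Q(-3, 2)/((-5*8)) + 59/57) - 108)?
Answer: -152140/19 ≈ -8007.4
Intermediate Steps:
D = 1 (D = 3 - 2 = 1)
Q(M, S) = -5 + M (Q(M, S) = (M - 5)/1 = (-5 + M)*1 = -5 + M)
75*((Q(-3, 2)/((-5*8)) + 59/57) - 108) = 75*(((-5 - 3)/((-5*8)) + 59/57) - 108) = 75*((-8/(-40) + 59*(1/57)) - 108) = 75*((-8*(-1/40) + 59/57) - 108) = 75*((⅕ + 59/57) - 108) = 75*(352/285 - 108) = 75*(-30428/285) = -152140/19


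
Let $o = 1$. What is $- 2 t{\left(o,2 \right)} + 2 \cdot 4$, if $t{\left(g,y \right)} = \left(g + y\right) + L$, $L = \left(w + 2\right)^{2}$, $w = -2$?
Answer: $2$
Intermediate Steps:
$L = 0$ ($L = \left(-2 + 2\right)^{2} = 0^{2} = 0$)
$t{\left(g,y \right)} = g + y$ ($t{\left(g,y \right)} = \left(g + y\right) + 0 = g + y$)
$- 2 t{\left(o,2 \right)} + 2 \cdot 4 = - 2 \left(1 + 2\right) + 2 \cdot 4 = \left(-2\right) 3 + 8 = -6 + 8 = 2$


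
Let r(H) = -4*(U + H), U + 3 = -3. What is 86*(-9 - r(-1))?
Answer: -3182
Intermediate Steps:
U = -6 (U = -3 - 3 = -6)
r(H) = 24 - 4*H (r(H) = -4*(-6 + H) = 24 - 4*H)
86*(-9 - r(-1)) = 86*(-9 - (24 - 4*(-1))) = 86*(-9 - (24 + 4)) = 86*(-9 - 1*28) = 86*(-9 - 28) = 86*(-37) = -3182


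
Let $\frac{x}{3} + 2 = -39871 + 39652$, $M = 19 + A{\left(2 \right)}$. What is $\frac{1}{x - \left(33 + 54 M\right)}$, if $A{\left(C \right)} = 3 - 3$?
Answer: $- \frac{1}{1722} \approx -0.00058072$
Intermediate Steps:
$A{\left(C \right)} = 0$
$M = 19$ ($M = 19 + 0 = 19$)
$x = -663$ ($x = -6 + 3 \left(-39871 + 39652\right) = -6 + 3 \left(-219\right) = -6 - 657 = -663$)
$\frac{1}{x - \left(33 + 54 M\right)} = \frac{1}{-663 - 1059} = \frac{1}{-1722} = - \frac{1}{1722}$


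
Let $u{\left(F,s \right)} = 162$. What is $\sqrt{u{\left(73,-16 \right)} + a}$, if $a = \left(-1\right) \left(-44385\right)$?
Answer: $\sqrt{44547} \approx 211.06$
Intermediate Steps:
$a = 44385$
$\sqrt{u{\left(73,-16 \right)} + a} = \sqrt{162 + 44385} = \sqrt{44547}$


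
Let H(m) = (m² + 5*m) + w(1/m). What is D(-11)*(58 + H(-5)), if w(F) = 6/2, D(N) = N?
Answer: -671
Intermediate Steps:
w(F) = 3 (w(F) = 6*(½) = 3)
H(m) = 3 + m² + 5*m (H(m) = (m² + 5*m) + 3 = 3 + m² + 5*m)
D(-11)*(58 + H(-5)) = -11*(58 + (3 + (-5)² + 5*(-5))) = -11*(58 + (3 + 25 - 25)) = -11*(58 + 3) = -11*61 = -671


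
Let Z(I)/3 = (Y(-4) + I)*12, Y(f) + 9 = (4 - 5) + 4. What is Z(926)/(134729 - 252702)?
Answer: -33120/117973 ≈ -0.28074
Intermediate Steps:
Y(f) = -6 (Y(f) = -9 + ((4 - 5) + 4) = -9 + (-1 + 4) = -9 + 3 = -6)
Z(I) = -216 + 36*I (Z(I) = 3*((-6 + I)*12) = 3*(-72 + 12*I) = -216 + 36*I)
Z(926)/(134729 - 252702) = (-216 + 36*926)/(134729 - 252702) = (-216 + 33336)/(-117973) = 33120*(-1/117973) = -33120/117973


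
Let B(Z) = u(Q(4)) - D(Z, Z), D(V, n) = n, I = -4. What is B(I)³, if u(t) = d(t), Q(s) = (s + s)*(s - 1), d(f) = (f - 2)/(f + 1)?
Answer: 1815848/15625 ≈ 116.21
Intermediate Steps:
d(f) = (-2 + f)/(1 + f)
Q(s) = 2*s*(-1 + s) (Q(s) = (2*s)*(-1 + s) = 2*s*(-1 + s))
u(t) = (-2 + t)/(1 + t)
B(Z) = 22/25 - Z (B(Z) = (-2 + 2*4*(-1 + 4))/(1 + 2*4*(-1 + 4)) - Z = (-2 + 2*4*3)/(1 + 2*4*3) - Z = (-2 + 24)/(1 + 24) - Z = 22/25 - Z)
B(I)³ = (22/25 - 1*(-4))³ = (22/25 + 4)³ = (122/25)³ = 1815848/15625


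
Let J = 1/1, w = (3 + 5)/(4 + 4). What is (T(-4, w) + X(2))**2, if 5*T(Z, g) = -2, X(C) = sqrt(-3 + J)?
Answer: (2 - 5*I*sqrt(2))**2/25 ≈ -1.84 - 1.1314*I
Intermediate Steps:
w = 1 (w = 8/8 = 8*(1/8) = 1)
J = 1
X(C) = I*sqrt(2) (X(C) = sqrt(-3 + 1) = sqrt(-2) = I*sqrt(2))
T(Z, g) = -2/5 (T(Z, g) = (1/5)*(-2) = -2/5)
(T(-4, w) + X(2))**2 = (-2/5 + I*sqrt(2))**2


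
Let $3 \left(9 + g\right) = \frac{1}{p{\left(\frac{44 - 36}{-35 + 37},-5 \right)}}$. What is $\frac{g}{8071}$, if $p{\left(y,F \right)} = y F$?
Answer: $- \frac{541}{484260} \approx -0.0011172$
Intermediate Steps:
$p{\left(y,F \right)} = F y$
$g = - \frac{541}{60}$ ($g = -9 + \frac{1}{3 \left(- 5 \frac{44 - 36}{-35 + 37}\right)} = -9 + \frac{1}{3 \left(- 5 \cdot \frac{8}{2}\right)} = -9 + \frac{1}{3 \left(- 5 \cdot 8 \cdot \frac{1}{2}\right)} = -9 + \frac{1}{3 \left(\left(-5\right) 4\right)} = -9 + \frac{1}{3 \left(-20\right)} = -9 + \frac{1}{3} \left(- \frac{1}{20}\right) = -9 - \frac{1}{60} = - \frac{541}{60} \approx -9.0167$)
$\frac{g}{8071} = - \frac{541}{60 \cdot 8071} = \left(- \frac{541}{60}\right) \frac{1}{8071} = - \frac{541}{484260}$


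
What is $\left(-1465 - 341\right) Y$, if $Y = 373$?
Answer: $-673638$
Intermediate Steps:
$\left(-1465 - 341\right) Y = \left(-1465 - 341\right) 373 = \left(-1806\right) 373 = -673638$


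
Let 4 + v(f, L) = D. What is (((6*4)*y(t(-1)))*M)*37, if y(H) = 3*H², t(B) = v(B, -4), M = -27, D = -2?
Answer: -2589408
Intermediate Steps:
v(f, L) = -6 (v(f, L) = -4 - 2 = -6)
t(B) = -6
(((6*4)*y(t(-1)))*M)*37 = (((6*4)*(3*(-6)²))*(-27))*37 = ((24*(3*36))*(-27))*37 = ((24*108)*(-27))*37 = (2592*(-27))*37 = -69984*37 = -2589408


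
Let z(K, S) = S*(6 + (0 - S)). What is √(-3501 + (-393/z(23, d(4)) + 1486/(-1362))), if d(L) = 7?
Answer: I*√78306722445/4767 ≈ 58.702*I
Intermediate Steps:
z(K, S) = S*(6 - S)
√(-3501 + (-393/z(23, d(4)) + 1486/(-1362))) = √(-3501 + (-393*1/(7*(6 - 1*7)) + 1486/(-1362))) = √(-3501 + (-393*1/(7*(6 - 7)) + 1486*(-1/1362))) = √(-3501 + (-393/(7*(-1)) - 743/681)) = √(-3501 + (-393/(-7) - 743/681)) = √(-3501 + (-393*(-⅐) - 743/681)) = √(-3501 + (393/7 - 743/681)) = √(-3501 + 262432/4767) = √(-16426835/4767) = I*√78306722445/4767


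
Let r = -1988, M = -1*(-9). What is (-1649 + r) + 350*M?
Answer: -487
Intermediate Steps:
M = 9
(-1649 + r) + 350*M = (-1649 - 1988) + 350*9 = -3637 + 3150 = -487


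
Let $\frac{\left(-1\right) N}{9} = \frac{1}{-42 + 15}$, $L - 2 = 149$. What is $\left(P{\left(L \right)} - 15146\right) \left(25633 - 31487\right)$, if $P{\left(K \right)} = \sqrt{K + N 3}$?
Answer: $88664684 - 11708 \sqrt{38} \approx 8.8593 \cdot 10^{7}$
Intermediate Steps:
$L = 151$ ($L = 2 + 149 = 151$)
$N = \frac{1}{3}$ ($N = - \frac{9}{-42 + 15} = - \frac{9}{-27} = \left(-9\right) \left(- \frac{1}{27}\right) = \frac{1}{3} \approx 0.33333$)
$P{\left(K \right)} = \sqrt{1 + K}$ ($P{\left(K \right)} = \sqrt{K + \frac{1}{3} \cdot 3} = \sqrt{K + 1} = \sqrt{1 + K}$)
$\left(P{\left(L \right)} - 15146\right) \left(25633 - 31487\right) = \left(\sqrt{1 + 151} - 15146\right) \left(25633 - 31487\right) = \left(\sqrt{152} - 15146\right) \left(-5854\right) = \left(2 \sqrt{38} - 15146\right) \left(-5854\right) = \left(-15146 + 2 \sqrt{38}\right) \left(-5854\right) = 88664684 - 11708 \sqrt{38}$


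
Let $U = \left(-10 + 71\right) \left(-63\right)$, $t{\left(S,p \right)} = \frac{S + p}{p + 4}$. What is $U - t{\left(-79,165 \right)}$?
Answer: $- \frac{649553}{169} \approx -3843.5$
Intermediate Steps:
$t{\left(S,p \right)} = \frac{S + p}{4 + p}$
$U = -3843$ ($U = 61 \left(-63\right) = -3843$)
$U - t{\left(-79,165 \right)} = -3843 - \frac{-79 + 165}{4 + 165} = -3843 - \frac{1}{169} \cdot 86 = -3843 - \frac{86}{169} = - \frac{649553}{169}$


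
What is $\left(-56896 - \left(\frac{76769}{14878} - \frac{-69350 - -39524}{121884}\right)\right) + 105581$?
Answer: $\frac{3678129120254}{75557923} \approx 48680.0$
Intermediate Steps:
$\left(-56896 - \left(\frac{76769}{14878} - \frac{-69350 - -39524}{121884}\right)\right) + 105581 = \left(-56896 - \left(\frac{76769}{14878} - \left(-69350 + 39524\right) \frac{1}{121884}\right)\right) + 105581 = \left(-56896 - \frac{408361001}{75557923}\right) + 105581 = - \frac{4299351948009}{75557923} + 105581 = \frac{3678129120254}{75557923}$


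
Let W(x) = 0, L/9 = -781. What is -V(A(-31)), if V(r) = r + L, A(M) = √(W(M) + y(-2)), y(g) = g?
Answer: 7029 - I*√2 ≈ 7029.0 - 1.4142*I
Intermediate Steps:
L = -7029 (L = 9*(-781) = -7029)
A(M) = I*√2 (A(M) = √(0 - 2) = √(-2) = I*√2)
V(r) = -7029 + r (V(r) = r - 7029 = -7029 + r)
-V(A(-31)) = -(-7029 + I*√2) = 7029 - I*√2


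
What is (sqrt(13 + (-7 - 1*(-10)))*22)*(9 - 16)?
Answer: -616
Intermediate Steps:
(sqrt(13 + (-7 - 1*(-10)))*22)*(9 - 16) = (sqrt(13 + (-7 + 10))*22)*(-7) = (sqrt(13 + 3)*22)*(-7) = (sqrt(16)*22)*(-7) = (4*22)*(-7) = 88*(-7) = -616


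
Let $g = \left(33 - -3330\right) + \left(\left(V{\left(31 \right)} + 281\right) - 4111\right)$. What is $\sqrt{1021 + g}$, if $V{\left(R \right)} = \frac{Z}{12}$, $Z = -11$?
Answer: $\frac{\sqrt{19911}}{6} \approx 23.518$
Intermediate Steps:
$V{\left(R \right)} = - \frac{11}{12}$
$g = - \frac{5615}{12}$ ($g = \left(33 - -3330\right) + \left(\left(- \frac{11}{12} + 281\right) - 4111\right) = \left(33 + 3330\right) + \left(\frac{3361}{12} - 4111\right) = 3363 - \frac{45971}{12} = - \frac{5615}{12} \approx -467.92$)
$\sqrt{1021 + g} = \sqrt{1021 - \frac{5615}{12}} = \sqrt{\frac{6637}{12}} = \frac{\sqrt{19911}}{6}$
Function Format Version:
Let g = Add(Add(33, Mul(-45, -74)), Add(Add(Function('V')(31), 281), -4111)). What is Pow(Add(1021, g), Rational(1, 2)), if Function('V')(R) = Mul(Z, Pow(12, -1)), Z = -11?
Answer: Mul(Rational(1, 6), Pow(19911, Rational(1, 2))) ≈ 23.518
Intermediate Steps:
Function('V')(R) = Rational(-11, 12) (Function('V')(R) = Mul(-11, Pow(12, -1)) = Mul(-11, Rational(1, 12)) = Rational(-11, 12))
g = Rational(-5615, 12) (g = Add(Add(33, Mul(-45, -74)), Add(Add(Rational(-11, 12), 281), -4111)) = Add(Add(33, 3330), Add(Rational(3361, 12), -4111)) = Add(3363, Rational(-45971, 12)) = Rational(-5615, 12) ≈ -467.92)
Pow(Add(1021, g), Rational(1, 2)) = Pow(Add(1021, Rational(-5615, 12)), Rational(1, 2)) = Pow(Rational(6637, 12), Rational(1, 2)) = Mul(Rational(1, 6), Pow(19911, Rational(1, 2)))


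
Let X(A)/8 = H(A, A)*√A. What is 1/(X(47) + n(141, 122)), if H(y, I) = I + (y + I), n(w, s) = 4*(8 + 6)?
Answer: -7/7474864 + 141*√47/7474864 ≈ 0.00012838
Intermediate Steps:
n(w, s) = 56 (n(w, s) = 4*14 = 56)
H(y, I) = y + 2*I (H(y, I) = I + (I + y) = y + 2*I)
X(A) = 24*A^(3/2) (X(A) = 8*((A + 2*A)*√A) = 8*((3*A)*√A) = 8*(3*A^(3/2)) = 24*A^(3/2))
1/(X(47) + n(141, 122)) = 1/(24*47^(3/2) + 56) = 1/(24*(47*√47) + 56) = 1/(1128*√47 + 56) = 1/(56 + 1128*√47)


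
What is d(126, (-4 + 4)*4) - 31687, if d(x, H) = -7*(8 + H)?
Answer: -31743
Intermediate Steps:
d(x, H) = -56 - 7*H
d(126, (-4 + 4)*4) - 31687 = (-56 - 7*(-4 + 4)*4) - 31687 = (-56 - 0*4) - 31687 = (-56 - 7*0) - 31687 = (-56 + 0) - 31687 = -56 - 31687 = -31743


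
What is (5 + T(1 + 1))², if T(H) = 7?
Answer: 144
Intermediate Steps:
(5 + T(1 + 1))² = (5 + 7)² = 12² = 144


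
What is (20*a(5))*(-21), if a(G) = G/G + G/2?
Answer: -1470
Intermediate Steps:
a(G) = 1 + G/2 (a(G) = 1 + G*(½) = 1 + G/2)
(20*a(5))*(-21) = (20*(1 + (½)*5))*(-21) = (20*(1 + 5/2))*(-21) = (20*(7/2))*(-21) = 70*(-21) = -1470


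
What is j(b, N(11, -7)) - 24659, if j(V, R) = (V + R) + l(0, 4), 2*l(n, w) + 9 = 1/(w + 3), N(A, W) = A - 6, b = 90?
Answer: -171979/7 ≈ -24568.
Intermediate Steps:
N(A, W) = -6 + A
l(n, w) = -9/2 + 1/(2*(3 + w)) (l(n, w) = -9/2 + 1/(2*(w + 3)) = -9/2 + 1/(2*(3 + w)))
j(V, R) = -31/7 + R + V (j(V, R) = (V + R) + (-26 - 9*4)/(2*(3 + 4)) = (R + V) + (½)*(-26 - 36)/7 = (R + V) + (½)*(⅐)*(-62) = (R + V) - 31/7 = -31/7 + R + V)
j(b, N(11, -7)) - 24659 = (-31/7 + (-6 + 11) + 90) - 24659 = (-31/7 + 5 + 90) - 24659 = 634/7 - 24659 = -171979/7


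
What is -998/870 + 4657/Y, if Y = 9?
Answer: 673768/1305 ≈ 516.30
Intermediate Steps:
-998/870 + 4657/Y = -998/870 + 4657/9 = -998*1/870 + 4657*(1/9) = -499/435 + 4657/9 = 673768/1305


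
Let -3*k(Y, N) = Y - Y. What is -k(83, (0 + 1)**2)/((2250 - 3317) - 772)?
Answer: 0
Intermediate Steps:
k(Y, N) = 0 (k(Y, N) = -(Y - Y)/3 = -1/3*0 = 0)
-k(83, (0 + 1)**2)/((2250 - 3317) - 772) = -0/((2250 - 3317) - 772) = -0/(-1067 - 772) = -0/(-1839) = -0*(-1)/1839 = -1*0 = 0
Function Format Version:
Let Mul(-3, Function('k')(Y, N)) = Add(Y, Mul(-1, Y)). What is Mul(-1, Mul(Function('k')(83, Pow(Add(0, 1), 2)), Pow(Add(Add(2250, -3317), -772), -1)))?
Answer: 0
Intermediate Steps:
Function('k')(Y, N) = 0 (Function('k')(Y, N) = Mul(Rational(-1, 3), Add(Y, Mul(-1, Y))) = Mul(Rational(-1, 3), 0) = 0)
Mul(-1, Mul(Function('k')(83, Pow(Add(0, 1), 2)), Pow(Add(Add(2250, -3317), -772), -1))) = Mul(-1, Mul(0, Pow(Add(Add(2250, -3317), -772), -1))) = Mul(-1, Mul(0, Pow(Add(-1067, -772), -1))) = Mul(-1, Mul(0, Pow(-1839, -1))) = Mul(-1, Mul(0, Rational(-1, 1839))) = Mul(-1, 0) = 0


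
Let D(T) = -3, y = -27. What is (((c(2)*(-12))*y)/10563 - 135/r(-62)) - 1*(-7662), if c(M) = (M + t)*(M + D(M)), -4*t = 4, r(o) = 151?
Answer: 4073171559/531671 ≈ 7661.1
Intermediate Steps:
t = -1 (t = -¼*4 = -1)
c(M) = (-1 + M)*(-3 + M) (c(M) = (M - 1)*(M - 3) = (-1 + M)*(-3 + M))
(((c(2)*(-12))*y)/10563 - 135/r(-62)) - 1*(-7662) = ((((3 + 2² - 4*2)*(-12))*(-27))/10563 - 135/151) - 1*(-7662) = ((((3 + 4 - 8)*(-12))*(-27))*(1/10563) - 135*1/151) + 7662 = ((-1*(-12)*(-27))*(1/10563) - 135/151) + 7662 = ((12*(-27))*(1/10563) - 135/151) + 7662 = (-324*1/10563 - 135/151) + 7662 = (-108/3521 - 135/151) + 7662 = -491643/531671 + 7662 = 4073171559/531671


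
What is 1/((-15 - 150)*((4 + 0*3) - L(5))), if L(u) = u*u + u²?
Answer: 1/7590 ≈ 0.00013175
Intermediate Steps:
L(u) = 2*u² (L(u) = u² + u² = 2*u²)
1/((-15 - 150)*((4 + 0*3) - L(5))) = 1/((-15 - 150)*((4 + 0*3) - 2*5²)) = 1/(-165*((4 + 0) - 2*25)) = 1/(-165*(4 - 1*50)) = 1/(-165*(4 - 50)) = 1/(-165*(-46)) = 1/7590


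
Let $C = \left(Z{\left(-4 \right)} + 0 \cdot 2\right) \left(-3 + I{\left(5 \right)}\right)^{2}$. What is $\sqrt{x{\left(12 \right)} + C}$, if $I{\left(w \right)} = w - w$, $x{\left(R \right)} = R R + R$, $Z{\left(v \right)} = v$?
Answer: $2 \sqrt{30} \approx 10.954$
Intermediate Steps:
$x{\left(R \right)} = R + R^{2}$ ($x{\left(R \right)} = R^{2} + R = R + R^{2}$)
$I{\left(w \right)} = 0$
$C = -36$ ($C = \left(-4 + 0 \cdot 2\right) \left(-3 + 0\right)^{2} = \left(-4 + 0\right) \left(-3\right)^{2} = \left(-4\right) 9 = -36$)
$\sqrt{x{\left(12 \right)} + C} = \sqrt{12 \left(1 + 12\right) - 36} = \sqrt{12 \cdot 13 - 36} = \sqrt{156 - 36} = \sqrt{120} = 2 \sqrt{30}$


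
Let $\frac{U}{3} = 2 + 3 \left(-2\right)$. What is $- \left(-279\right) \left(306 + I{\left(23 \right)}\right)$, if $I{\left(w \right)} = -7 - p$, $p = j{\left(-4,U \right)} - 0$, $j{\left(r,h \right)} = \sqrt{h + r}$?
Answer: $83421 - 1116 i \approx 83421.0 - 1116.0 i$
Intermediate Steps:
$U = -12$ ($U = 3 \left(2 + 3 \left(-2\right)\right) = 3 \left(2 - 6\right) = 3 \left(-4\right) = -12$)
$p = 4 i$ ($p = \sqrt{-12 - 4} - 0 = \sqrt{-16} + 0 = 4 i + 0 = 4 i \approx 4.0 i$)
$I{\left(w \right)} = -7 - 4 i$
$- \left(-279\right) \left(306 + I{\left(23 \right)}\right) = - \left(-279\right) \left(306 - \left(7 + 4 i\right)\right) = - \left(-279\right) \left(299 - 4 i\right) = - (-83421 + 1116 i) = 83421 - 1116 i$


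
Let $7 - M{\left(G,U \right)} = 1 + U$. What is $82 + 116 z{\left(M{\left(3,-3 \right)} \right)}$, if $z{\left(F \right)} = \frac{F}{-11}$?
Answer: $- \frac{142}{11} \approx -12.909$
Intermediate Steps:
$M{\left(G,U \right)} = 6 - U$ ($M{\left(G,U \right)} = 7 - \left(1 + U\right) = 6 - U$)
$z{\left(F \right)} = - \frac{F}{11}$ ($z{\left(F \right)} = F \left(- \frac{1}{11}\right) = - \frac{F}{11}$)
$82 + 116 z{\left(M{\left(3,-3 \right)} \right)} = 82 + 116 \left(- \frac{6 - -3}{11}\right) = 82 + 116 \left(- \frac{6 + 3}{11}\right) = 82 + 116 \left(\left(- \frac{1}{11}\right) 9\right) = 82 + 116 \left(- \frac{9}{11}\right) = 82 - \frac{1044}{11} = - \frac{142}{11}$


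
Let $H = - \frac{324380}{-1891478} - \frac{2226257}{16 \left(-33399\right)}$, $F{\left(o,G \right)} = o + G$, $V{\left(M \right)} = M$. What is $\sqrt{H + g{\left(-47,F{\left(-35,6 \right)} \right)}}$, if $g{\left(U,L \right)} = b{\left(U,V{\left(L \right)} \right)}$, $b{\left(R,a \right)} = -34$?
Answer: $\frac{i \sqrt{52613167877360695369929}}{42115649148} \approx 5.4463 i$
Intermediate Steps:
$F{\left(o,G \right)} = G + o$
$H = \frac{2192129809883}{505387789776}$ ($H = \left(-324380\right) \left(- \frac{1}{1891478}\right) - \frac{2226257}{-534384} = \frac{162190}{945739} - - \frac{2226257}{534384} = \frac{162190}{945739} + \frac{2226257}{534384} = \frac{2192129809883}{505387789776} \approx 4.3375$)
$g{\left(U,L \right)} = -34$
$\sqrt{H + g{\left(-47,F{\left(-35,6 \right)} \right)}} = \sqrt{\frac{2192129809883}{505387789776} - 34} = \sqrt{- \frac{14991055042501}{505387789776}} = \frac{i \sqrt{52613167877360695369929}}{42115649148}$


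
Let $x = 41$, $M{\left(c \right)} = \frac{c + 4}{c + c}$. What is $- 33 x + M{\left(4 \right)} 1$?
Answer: $-1352$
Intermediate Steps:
$M{\left(c \right)} = \frac{4 + c}{2 c}$
$- 33 x + M{\left(4 \right)} 1 = \left(-33\right) 41 + \frac{4 + 4}{2 \cdot 4} \cdot 1 = -1353 + \frac{1}{2} \cdot \frac{1}{4} \cdot 8 \cdot 1 = -1353 + 1 \cdot 1 = -1353 + 1 = -1352$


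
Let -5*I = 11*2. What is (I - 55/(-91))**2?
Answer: 2982529/207025 ≈ 14.407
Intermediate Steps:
I = -22/5 (I = -11*2/5 = -1/5*22 = -22/5 ≈ -4.4000)
(I - 55/(-91))**2 = (-22/5 - 55/(-91))**2 = (-22/5 - 55*(-1/91))**2 = (-22/5 + 55/91)**2 = (-1727/455)**2 = 2982529/207025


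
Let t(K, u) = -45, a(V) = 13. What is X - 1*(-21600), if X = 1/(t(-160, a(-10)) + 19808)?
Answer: 426880801/19763 ≈ 21600.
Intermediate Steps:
X = 1/19763 (X = 1/(-45 + 19808) = 1/19763 ≈ 5.0600e-5)
X - 1*(-21600) = 1/19763 - 1*(-21600) = 1/19763 + 21600 = 426880801/19763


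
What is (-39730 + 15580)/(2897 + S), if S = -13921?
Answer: 12075/5512 ≈ 2.1907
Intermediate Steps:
(-39730 + 15580)/(2897 + S) = (-39730 + 15580)/(2897 - 13921) = -24150/(-11024) = -24150*(-1/11024) = 12075/5512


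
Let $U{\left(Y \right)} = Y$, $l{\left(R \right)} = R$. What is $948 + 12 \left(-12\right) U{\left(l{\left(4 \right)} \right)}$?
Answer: $372$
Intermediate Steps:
$948 + 12 \left(-12\right) U{\left(l{\left(4 \right)} \right)} = 948 + 12 \left(-12\right) 4 = 948 - 576 = 372$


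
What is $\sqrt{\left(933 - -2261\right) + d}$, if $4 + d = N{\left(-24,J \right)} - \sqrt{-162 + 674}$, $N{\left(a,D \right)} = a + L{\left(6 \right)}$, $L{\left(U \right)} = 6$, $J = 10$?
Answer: $2 \sqrt{793 - 4 \sqrt{2}} \approx 56.119$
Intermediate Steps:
$N{\left(a,D \right)} = 6 + a$ ($N{\left(a,D \right)} = a + 6 = 6 + a$)
$d = -22 - 16 \sqrt{2}$ ($d = -4 + \left(\left(6 - 24\right) - \sqrt{-162 + 674}\right) = -4 - \left(18 + \sqrt{512}\right) = -4 - \left(18 + 16 \sqrt{2}\right) = -22 - 16 \sqrt{2} \approx -44.627$)
$\sqrt{\left(933 - -2261\right) + d} = \sqrt{\left(933 - -2261\right) - \left(22 + 16 \sqrt{2}\right)} = \sqrt{\left(933 + 2261\right) - \left(22 + 16 \sqrt{2}\right)} = \sqrt{3194 - \left(22 + 16 \sqrt{2}\right)} = \sqrt{3172 - 16 \sqrt{2}}$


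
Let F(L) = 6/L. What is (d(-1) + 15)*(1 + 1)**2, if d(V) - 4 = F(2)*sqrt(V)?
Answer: 76 + 12*I ≈ 76.0 + 12.0*I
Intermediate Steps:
d(V) = 4 + 3*sqrt(V) (d(V) = 4 + (6/2)*sqrt(V) = 4 + (6*(1/2))*sqrt(V) = 4 + 3*sqrt(V))
(d(-1) + 15)*(1 + 1)**2 = ((4 + 3*sqrt(-1)) + 15)*(1 + 1)**2 = ((4 + 3*I) + 15)*2**2 = (19 + 3*I)*4 = 76 + 12*I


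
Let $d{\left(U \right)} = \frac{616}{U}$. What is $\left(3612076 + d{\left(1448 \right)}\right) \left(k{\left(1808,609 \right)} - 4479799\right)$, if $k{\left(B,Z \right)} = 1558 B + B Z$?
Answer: $- \frac{367338069486879}{181} \approx -2.0295 \cdot 10^{12}$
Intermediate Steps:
$\left(3612076 + d{\left(1448 \right)}\right) \left(k{\left(1808,609 \right)} - 4479799\right) = \left(3612076 + \frac{616}{1448}\right) \left(1808 \left(1558 + 609\right) - 4479799\right) = \left(3612076 + 616 \cdot \frac{1}{1448}\right) \left(1808 \cdot 2167 - 4479799\right) = \left(3612076 + \frac{77}{181}\right) \left(3917936 - 4479799\right) = \frac{653785833}{181} \left(-561863\right) = - \frac{367338069486879}{181}$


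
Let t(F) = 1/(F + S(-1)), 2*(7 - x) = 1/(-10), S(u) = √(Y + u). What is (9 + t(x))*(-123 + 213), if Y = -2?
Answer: 5776470/7027 - 12000*I*√3/7027 ≈ 822.04 - 2.9578*I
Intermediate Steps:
S(u) = √(-2 + u)
x = 141/20 (x = 7 - ½/(-10) = 7 - ½*(-⅒) = 7 + 1/20 = 141/20 ≈ 7.0500)
t(F) = 1/(F + I*√3) (t(F) = 1/(F + √(-2 - 1)) = 1/(F + √(-3)) = 1/(F + I*√3))
(9 + t(x))*(-123 + 213) = (9 + 1/(141/20 + I*√3))*(-123 + 213) = (9 + 1/(141/20 + I*√3))*90 = 810 + 90/(141/20 + I*√3)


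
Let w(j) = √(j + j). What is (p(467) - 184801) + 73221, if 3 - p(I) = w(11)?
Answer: -111577 - √22 ≈ -1.1158e+5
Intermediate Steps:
w(j) = √2*√j (w(j) = √(2*j) = √2*√j)
p(I) = 3 - √22 (p(I) = 3 - √2*√11 = 3 - √22)
(p(467) - 184801) + 73221 = ((3 - √22) - 184801) + 73221 = (-184798 - √22) + 73221 = -111577 - √22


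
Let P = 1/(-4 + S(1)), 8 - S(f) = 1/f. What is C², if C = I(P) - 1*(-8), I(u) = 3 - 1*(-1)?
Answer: 144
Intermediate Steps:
S(f) = 8 - 1/f
P = ⅓ (P = 1/(-4 + (8 - 1/1)) = 1/(-4 + (8 - 1*1)) = 1/(-4 + (8 - 1)) = 1/(-4 + 7) = 1/3 = ⅓ ≈ 0.33333)
I(u) = 4 (I(u) = 3 + 1 = 4)
C = 12 (C = 4 - 1*(-8) = 4 + 8 = 12)
C² = 12² = 144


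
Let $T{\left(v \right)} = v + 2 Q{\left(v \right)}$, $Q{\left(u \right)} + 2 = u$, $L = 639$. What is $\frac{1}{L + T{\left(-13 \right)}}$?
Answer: $\frac{1}{596} \approx 0.0016779$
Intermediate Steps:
$Q{\left(u \right)} = -2 + u$
$T{\left(v \right)} = -4 + 3 v$ ($T{\left(v \right)} = v + 2 \left(-2 + v\right) = v + \left(-4 + 2 v\right) = -4 + 3 v$)
$\frac{1}{L + T{\left(-13 \right)}} = \frac{1}{639 + \left(-4 + 3 \left(-13\right)\right)} = \frac{1}{639 - 43} = \frac{1}{596}$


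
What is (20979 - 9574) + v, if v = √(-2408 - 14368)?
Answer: 11405 + 6*I*√466 ≈ 11405.0 + 129.52*I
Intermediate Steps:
v = 6*I*√466 (v = √(-16776) = 6*I*√466 ≈ 129.52*I)
(20979 - 9574) + v = (20979 - 9574) + 6*I*√466 = 11405 + 6*I*√466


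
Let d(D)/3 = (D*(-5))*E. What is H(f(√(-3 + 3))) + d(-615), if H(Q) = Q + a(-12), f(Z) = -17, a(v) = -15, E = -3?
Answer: -27707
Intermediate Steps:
H(Q) = -15 + Q (H(Q) = Q - 15 = -15 + Q)
d(D) = 45*D (d(D) = 3*((D*(-5))*(-3)) = 3*(-5*D*(-3)) = 3*(15*D) = 45*D)
H(f(√(-3 + 3))) + d(-615) = (-15 - 17) + 45*(-615) = -32 - 27675 = -27707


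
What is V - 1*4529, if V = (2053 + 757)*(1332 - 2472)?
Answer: -3207929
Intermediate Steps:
V = -3203400 (V = 2810*(-1140) = -3203400)
V - 1*4529 = -3203400 - 1*4529 = -3203400 - 4529 = -3207929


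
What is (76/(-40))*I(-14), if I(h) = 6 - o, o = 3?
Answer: -57/10 ≈ -5.7000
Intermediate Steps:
I(h) = 3 (I(h) = 6 - 1*3 = 6 - 3 = 3)
(76/(-40))*I(-14) = (76/(-40))*3 = -1/40*76*3 = -19/10*3 = -57/10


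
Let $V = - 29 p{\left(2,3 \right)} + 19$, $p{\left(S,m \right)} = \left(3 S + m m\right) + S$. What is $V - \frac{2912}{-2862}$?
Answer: $- \frac{676838}{1431} \approx -472.98$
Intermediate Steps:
$p{\left(S,m \right)} = m^{2} + 4 S$ ($p{\left(S,m \right)} = \left(3 S + m^{2}\right) + S = \left(m^{2} + 3 S\right) + S = m^{2} + 4 S$)
$V = -474$ ($V = - 29 \left(3^{2} + 4 \cdot 2\right) + 19 = - 29 \left(9 + 8\right) + 19 = \left(-29\right) 17 + 19 = -493 + 19 = -474$)
$V - \frac{2912}{-2862} = -474 - \frac{2912}{-2862} = -474 - 2912 \left(- \frac{1}{2862}\right) = -474 - - \frac{1456}{1431} = -474 + \frac{1456}{1431} = - \frac{676838}{1431}$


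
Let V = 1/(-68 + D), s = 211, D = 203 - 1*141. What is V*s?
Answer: -211/6 ≈ -35.167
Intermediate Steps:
D = 62 (D = 203 - 141 = 62)
V = -1/6 (V = 1/(-68 + 62) = 1/(-6) = -1/6 ≈ -0.16667)
V*s = -1/6*211 = -211/6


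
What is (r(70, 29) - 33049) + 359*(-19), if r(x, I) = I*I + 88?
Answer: -38941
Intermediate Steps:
r(x, I) = 88 + I**2 (r(x, I) = I**2 + 88 = 88 + I**2)
(r(70, 29) - 33049) + 359*(-19) = ((88 + 29**2) - 33049) + 359*(-19) = ((88 + 841) - 33049) - 6821 = (929 - 33049) - 6821 = -32120 - 6821 = -38941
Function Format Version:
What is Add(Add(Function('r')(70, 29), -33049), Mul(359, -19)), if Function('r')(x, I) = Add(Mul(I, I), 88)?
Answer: -38941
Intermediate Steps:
Function('r')(x, I) = Add(88, Pow(I, 2)) (Function('r')(x, I) = Add(Pow(I, 2), 88) = Add(88, Pow(I, 2)))
Add(Add(Function('r')(70, 29), -33049), Mul(359, -19)) = Add(Add(Add(88, Pow(29, 2)), -33049), Mul(359, -19)) = Add(Add(Add(88, 841), -33049), -6821) = Add(Add(929, -33049), -6821) = Add(-32120, -6821) = -38941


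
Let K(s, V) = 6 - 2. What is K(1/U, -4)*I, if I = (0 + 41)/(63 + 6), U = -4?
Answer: 164/69 ≈ 2.3768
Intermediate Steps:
K(s, V) = 4
I = 41/69 ≈ 0.59420
K(1/U, -4)*I = 4*(41/69) = 164/69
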